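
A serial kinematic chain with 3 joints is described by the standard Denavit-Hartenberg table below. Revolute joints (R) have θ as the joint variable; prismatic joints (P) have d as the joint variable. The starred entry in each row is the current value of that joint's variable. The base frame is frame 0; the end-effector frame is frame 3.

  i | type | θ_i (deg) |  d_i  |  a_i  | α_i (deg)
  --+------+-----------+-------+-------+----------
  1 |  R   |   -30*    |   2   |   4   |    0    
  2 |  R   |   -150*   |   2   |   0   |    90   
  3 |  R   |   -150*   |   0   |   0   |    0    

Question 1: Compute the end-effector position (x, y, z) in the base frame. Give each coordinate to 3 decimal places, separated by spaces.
3.464 -2.000 4.000

after link 1: o_1 = (3.4641, -2.0000, 2.0000)
after link 2: o_2 = (3.4641, -2.0000, 4.0000)
after link 3: o_3 = (3.4641, -2.0000, 4.0000)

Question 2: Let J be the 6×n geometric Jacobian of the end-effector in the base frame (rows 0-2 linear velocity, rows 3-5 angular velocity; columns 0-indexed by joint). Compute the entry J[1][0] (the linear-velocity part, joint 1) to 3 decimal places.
3.464

axis z_0 = ẑ; lever o_n−o_0 = (3.4641,-2.0000,4.0000)
cross product → J_v[:, 0] = (2.0000,3.4641,-0.0000)
J_ω[:, 0] = z_0
entry J[1][0] = 3.4641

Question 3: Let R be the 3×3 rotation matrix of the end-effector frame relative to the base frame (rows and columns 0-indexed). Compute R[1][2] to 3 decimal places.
1.000

End-effector z-axis (col 2 of R) = (0.0000,1.0000,0.0000)
R[1][2] = 1.0000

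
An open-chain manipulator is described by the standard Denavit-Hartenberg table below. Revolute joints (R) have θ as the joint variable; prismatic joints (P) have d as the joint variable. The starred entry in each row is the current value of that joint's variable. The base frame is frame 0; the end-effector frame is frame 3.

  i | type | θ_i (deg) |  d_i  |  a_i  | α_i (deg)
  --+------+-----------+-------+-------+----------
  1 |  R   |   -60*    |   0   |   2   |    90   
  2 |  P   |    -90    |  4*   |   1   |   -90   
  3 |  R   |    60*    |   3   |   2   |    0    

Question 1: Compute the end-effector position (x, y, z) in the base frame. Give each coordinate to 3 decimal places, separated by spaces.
0.536 -5.464 -2.000

after link 1: o_1 = (1.0000, -1.7321, 0.0000)
after link 2: o_2 = (-2.4641, -3.7321, -1.0000)
after link 3: o_3 = (0.5359, -5.4641, -2.0000)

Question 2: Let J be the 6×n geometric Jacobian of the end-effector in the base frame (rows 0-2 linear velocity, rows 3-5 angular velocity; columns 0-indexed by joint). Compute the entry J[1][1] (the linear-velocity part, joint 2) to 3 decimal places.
-0.500

prismatic axis z_1 = (-0.8660,-0.5000,0.0000)
J_v[:, 1] = z_1; J_ω[:, 1] = (0,0,0)
entry J[1][1] = -0.5000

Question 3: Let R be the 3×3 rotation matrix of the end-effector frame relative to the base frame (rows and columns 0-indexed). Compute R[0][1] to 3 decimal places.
End-effector y-axis (col 1 of R) = (0.4330,0.2500,0.8660)
R[0][1] = 0.4330

0.433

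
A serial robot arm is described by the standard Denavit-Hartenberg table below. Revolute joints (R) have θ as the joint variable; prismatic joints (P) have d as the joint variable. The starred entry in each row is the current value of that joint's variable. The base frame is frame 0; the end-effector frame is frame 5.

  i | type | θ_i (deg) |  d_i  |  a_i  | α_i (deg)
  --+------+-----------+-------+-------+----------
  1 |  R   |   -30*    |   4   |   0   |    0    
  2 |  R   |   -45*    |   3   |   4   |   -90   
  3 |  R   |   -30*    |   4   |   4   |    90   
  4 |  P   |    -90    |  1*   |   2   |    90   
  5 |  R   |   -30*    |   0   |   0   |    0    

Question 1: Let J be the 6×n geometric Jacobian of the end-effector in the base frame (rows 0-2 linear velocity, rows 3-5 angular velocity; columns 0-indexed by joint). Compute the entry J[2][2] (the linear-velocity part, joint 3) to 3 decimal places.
axis z_2 = (0.9659,0.2588,0.0000); lever o_n−o_2 = (2.6990,-2.3455,2.8660)
cross product → J_v[:, 2] = (0.7418,-2.7684,-2.9641)
J_ω[:, 2] = z_2
entry J[2][2] = -2.9641

-2.964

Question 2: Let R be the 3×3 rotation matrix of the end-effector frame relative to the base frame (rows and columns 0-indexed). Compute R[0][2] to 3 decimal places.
-0.224

End-effector z-axis (col 2 of R) = (-0.2241,0.8365,-0.5000)
R[0][2] = -0.2241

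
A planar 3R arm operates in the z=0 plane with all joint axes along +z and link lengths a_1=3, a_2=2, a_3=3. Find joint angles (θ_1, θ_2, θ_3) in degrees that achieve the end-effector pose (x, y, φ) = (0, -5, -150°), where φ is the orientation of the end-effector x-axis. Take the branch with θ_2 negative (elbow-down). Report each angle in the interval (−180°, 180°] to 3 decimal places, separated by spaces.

-30.000 -60.000 -60.000

wrist centre = target − a_3·(cos φ, sin φ) = (2.5981, -3.5000)
cos θ_2 = (19.0000−3²−2²)/(2·3·2) = 0.5000; θ_2 = -60.0000° (elbow-down)
β = atan2(-3.5000,2.5981) = -53.4132°; ψ = atan2(-1.7321,4.0000) = -23.4132°
θ_1 = β − ψ = -30.0000°
θ_3 = φ − θ_1 − θ_2 = -60.0000° (wrapped to (-180°,180°])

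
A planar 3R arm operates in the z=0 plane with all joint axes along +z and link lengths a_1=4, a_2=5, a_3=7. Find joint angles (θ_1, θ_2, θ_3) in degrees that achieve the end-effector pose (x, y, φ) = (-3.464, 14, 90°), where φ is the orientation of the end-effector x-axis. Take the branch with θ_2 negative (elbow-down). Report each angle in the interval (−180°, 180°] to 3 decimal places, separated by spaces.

150.000 -60.001 0.001

wrist centre = target − a_3·(cos φ, sin φ) = (-3.4640, 7.0000)
cos θ_2 = (60.9993−4²−5²)/(2·4·5) = 0.5000; θ_2 = -60.0012° (elbow-down)
β = atan2(7.0000,-3.4640) = 116.3288°; ψ = atan2(-4.3302,6.4999) = -33.6712°
θ_1 = β − ψ = 150.0000°
θ_3 = φ − θ_1 − θ_2 = 0.0012° (wrapped to (-180°,180°])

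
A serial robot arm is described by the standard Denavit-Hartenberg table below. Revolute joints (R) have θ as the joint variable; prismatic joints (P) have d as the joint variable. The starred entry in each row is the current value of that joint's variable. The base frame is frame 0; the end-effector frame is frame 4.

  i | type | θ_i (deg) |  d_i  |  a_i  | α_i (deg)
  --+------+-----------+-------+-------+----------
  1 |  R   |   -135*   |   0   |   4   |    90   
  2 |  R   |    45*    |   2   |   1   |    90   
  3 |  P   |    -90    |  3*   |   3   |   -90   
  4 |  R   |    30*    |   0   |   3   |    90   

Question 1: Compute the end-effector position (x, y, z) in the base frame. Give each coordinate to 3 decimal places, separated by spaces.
after link 1: o_1 = (-2.8284, -2.8284, 0.0000)
after link 2: o_2 = (-4.7426, -1.9142, 0.7071)
after link 3: o_3 = (-4.1213, -5.5355, -1.4142)
after link 4: o_4 = (-1.5342, -6.6227, -0.3536)

-1.534 -6.623 -0.354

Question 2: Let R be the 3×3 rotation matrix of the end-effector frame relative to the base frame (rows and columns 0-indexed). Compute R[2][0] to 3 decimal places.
End-effector x-axis (col 0 of R) = (0.8624,-0.3624,0.3536)
R[2][0] = 0.3536

0.354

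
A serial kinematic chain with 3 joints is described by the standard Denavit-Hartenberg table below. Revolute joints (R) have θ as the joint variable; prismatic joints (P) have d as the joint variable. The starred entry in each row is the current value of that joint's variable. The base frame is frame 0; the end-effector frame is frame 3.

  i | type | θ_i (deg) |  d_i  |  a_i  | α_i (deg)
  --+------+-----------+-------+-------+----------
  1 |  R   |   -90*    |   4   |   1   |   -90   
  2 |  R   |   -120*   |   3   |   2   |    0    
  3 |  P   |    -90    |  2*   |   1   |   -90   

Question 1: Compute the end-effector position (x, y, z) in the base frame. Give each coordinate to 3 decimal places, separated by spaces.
5.000 0.866 5.232

after link 1: o_1 = (0.0000, -1.0000, 4.0000)
after link 2: o_2 = (3.0000, -0.0000, 5.7321)
after link 3: o_3 = (5.0000, 0.8660, 5.2321)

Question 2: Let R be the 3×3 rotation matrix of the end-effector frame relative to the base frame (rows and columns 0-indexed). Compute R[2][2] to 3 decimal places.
End-effector z-axis (col 2 of R) = (-0.0000,0.5000,0.8660)
R[2][2] = 0.8660

0.866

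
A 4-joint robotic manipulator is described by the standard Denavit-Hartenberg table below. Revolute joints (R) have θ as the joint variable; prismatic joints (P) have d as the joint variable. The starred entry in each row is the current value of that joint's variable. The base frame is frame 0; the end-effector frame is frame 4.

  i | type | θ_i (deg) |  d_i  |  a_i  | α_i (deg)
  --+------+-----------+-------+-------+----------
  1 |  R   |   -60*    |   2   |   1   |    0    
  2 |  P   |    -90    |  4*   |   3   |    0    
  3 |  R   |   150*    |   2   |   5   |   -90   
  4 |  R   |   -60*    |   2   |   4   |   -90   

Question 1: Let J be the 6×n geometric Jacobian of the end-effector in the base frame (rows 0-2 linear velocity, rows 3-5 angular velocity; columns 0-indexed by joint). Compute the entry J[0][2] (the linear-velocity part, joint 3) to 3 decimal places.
-2.000

axis z_2 = (0.0000,0.0000,1.0000); lever o_n−o_2 = (7.0000,2.0000,5.4641)
cross product → J_v[:, 2] = (-2.0000,7.0000,0.0000)
J_ω[:, 2] = z_2
entry J[0][2] = -2.0000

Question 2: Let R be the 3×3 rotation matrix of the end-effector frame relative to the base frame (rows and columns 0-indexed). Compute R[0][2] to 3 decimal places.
0.866

End-effector z-axis (col 2 of R) = (0.8660,0.0000,-0.5000)
R[0][2] = 0.8660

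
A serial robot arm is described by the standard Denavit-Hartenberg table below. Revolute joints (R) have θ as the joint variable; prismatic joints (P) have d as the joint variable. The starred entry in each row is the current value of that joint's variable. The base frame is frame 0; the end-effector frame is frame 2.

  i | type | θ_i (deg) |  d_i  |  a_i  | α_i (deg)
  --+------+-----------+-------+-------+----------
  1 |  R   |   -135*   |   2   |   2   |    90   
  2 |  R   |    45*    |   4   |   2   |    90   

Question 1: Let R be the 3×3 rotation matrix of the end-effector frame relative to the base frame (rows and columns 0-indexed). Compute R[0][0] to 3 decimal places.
-0.500

End-effector x-axis (col 0 of R) = (-0.5000,-0.5000,0.7071)
R[0][0] = -0.5000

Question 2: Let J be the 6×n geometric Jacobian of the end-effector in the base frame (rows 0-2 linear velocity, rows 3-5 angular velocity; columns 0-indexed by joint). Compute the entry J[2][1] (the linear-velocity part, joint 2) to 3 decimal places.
1.414

axis z_1 = (-0.7071,0.7071,0.0000); lever o_n−o_1 = (-3.8284,1.8284,1.4142)
cross product → J_v[:, 1] = (1.0000,1.0000,1.4142)
J_ω[:, 1] = z_1
entry J[2][1] = 1.4142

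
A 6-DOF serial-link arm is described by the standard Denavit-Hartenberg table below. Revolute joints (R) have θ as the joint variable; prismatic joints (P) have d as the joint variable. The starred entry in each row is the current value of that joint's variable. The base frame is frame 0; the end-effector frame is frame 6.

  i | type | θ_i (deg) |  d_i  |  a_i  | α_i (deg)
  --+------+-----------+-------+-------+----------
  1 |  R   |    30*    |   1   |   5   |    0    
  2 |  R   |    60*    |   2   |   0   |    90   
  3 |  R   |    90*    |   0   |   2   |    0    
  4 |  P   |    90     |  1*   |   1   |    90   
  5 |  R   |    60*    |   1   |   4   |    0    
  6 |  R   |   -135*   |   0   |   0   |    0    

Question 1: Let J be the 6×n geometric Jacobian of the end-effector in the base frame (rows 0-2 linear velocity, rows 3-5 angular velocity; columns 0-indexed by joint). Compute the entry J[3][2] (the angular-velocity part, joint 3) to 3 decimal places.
axis z_2 = (1.0000,-0.0000,0.0000); lever o_n−o_2 = (4.4641,-3.0000,3.0000)
cross product → J_v[:, 2] = (-0.0000,-3.0000,-3.0000)
J_ω[:, 2] = z_2
entry J[3][2] = 1.0000

1.000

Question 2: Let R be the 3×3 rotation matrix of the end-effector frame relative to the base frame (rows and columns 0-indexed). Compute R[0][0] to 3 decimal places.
End-effector x-axis (col 0 of R) = (-0.9659,-0.2588,0.0000)
R[0][0] = -0.9659

-0.966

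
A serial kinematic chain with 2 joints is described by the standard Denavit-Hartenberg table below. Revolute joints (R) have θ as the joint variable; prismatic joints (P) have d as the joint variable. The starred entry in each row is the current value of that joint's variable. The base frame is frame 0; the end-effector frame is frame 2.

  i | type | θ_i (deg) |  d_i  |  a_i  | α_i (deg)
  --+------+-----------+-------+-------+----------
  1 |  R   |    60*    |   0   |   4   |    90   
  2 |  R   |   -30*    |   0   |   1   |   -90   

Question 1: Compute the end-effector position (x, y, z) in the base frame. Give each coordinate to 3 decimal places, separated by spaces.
after link 1: o_1 = (2.0000, 3.4641, 0.0000)
after link 2: o_2 = (2.4330, 4.2141, -0.5000)

2.433 4.214 -0.500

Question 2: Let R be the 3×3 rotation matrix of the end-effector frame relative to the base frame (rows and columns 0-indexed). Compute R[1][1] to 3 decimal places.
0.500

End-effector y-axis (col 1 of R) = (-0.8660,0.5000,-0.0000)
R[1][1] = 0.5000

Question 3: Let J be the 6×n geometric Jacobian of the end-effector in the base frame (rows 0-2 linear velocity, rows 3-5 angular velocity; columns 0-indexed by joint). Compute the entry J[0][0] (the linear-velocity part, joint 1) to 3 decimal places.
axis z_0 = ẑ; lever o_n−o_0 = (2.4330,4.2141,-0.5000)
cross product → J_v[:, 0] = (-4.2141,2.4330,0.0000)
J_ω[:, 0] = z_0
entry J[0][0] = -4.2141

-4.214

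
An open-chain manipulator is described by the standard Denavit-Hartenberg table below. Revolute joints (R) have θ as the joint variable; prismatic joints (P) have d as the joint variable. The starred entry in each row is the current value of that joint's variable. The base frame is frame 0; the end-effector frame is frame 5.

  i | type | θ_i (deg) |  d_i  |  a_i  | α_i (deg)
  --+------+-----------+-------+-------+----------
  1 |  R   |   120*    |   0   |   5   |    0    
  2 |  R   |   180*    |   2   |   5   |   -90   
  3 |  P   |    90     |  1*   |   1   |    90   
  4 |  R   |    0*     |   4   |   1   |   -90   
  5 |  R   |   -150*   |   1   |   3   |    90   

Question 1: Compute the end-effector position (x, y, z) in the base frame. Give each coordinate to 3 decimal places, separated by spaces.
after link 1: o_1 = (-2.5000, 4.3301, 0.0000)
after link 2: o_2 = (-0.0000, -0.0000, 2.0000)
after link 3: o_3 = (0.8660, 0.5000, 1.0000)
after link 4: o_4 = (2.8660, -2.9641, 0.0000)
after link 5: o_5 = (4.4821, -3.7631, 2.5981)

4.482 -3.763 2.598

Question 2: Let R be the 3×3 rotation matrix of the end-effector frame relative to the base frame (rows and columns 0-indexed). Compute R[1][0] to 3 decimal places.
End-effector x-axis (col 0 of R) = (0.2500,-0.4330,0.8660)
R[1][0] = -0.4330

-0.433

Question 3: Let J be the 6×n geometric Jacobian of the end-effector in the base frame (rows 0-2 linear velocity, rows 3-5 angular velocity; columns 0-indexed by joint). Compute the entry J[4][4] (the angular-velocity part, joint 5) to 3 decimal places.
axis z_4 = (0.8660,0.5000,0.0000); lever o_n−o_4 = (1.6160,-0.7990,2.5981)
cross product → J_v[:, 4] = (1.2990,-2.2500,-1.5000)
J_ω[:, 4] = z_4
entry J[4][4] = 0.5000

0.500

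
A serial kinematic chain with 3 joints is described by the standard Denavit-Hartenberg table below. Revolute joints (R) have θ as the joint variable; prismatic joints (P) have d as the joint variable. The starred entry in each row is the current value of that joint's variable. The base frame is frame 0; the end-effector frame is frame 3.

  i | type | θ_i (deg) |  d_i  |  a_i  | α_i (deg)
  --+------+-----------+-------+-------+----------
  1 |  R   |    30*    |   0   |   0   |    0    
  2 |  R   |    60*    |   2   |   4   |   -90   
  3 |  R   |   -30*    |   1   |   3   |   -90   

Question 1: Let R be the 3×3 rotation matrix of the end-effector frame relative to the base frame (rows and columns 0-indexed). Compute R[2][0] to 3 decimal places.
End-effector x-axis (col 0 of R) = (0.0000,0.8660,0.5000)
R[2][0] = 0.5000

0.500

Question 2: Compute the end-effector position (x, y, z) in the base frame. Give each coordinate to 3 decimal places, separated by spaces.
after link 1: o_1 = (0.0000, 0.0000, 0.0000)
after link 2: o_2 = (0.0000, 4.0000, 2.0000)
after link 3: o_3 = (-1.0000, 6.5981, 3.5000)

-1.000 6.598 3.500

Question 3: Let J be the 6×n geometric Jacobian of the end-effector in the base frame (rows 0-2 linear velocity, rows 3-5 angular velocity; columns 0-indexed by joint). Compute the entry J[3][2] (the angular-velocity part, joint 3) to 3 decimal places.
axis z_2 = (-1.0000,0.0000,0.0000); lever o_n−o_2 = (-1.0000,2.5981,1.5000)
cross product → J_v[:, 2] = (0.0000,1.5000,-2.5981)
J_ω[:, 2] = z_2
entry J[3][2] = -1.0000

-1.000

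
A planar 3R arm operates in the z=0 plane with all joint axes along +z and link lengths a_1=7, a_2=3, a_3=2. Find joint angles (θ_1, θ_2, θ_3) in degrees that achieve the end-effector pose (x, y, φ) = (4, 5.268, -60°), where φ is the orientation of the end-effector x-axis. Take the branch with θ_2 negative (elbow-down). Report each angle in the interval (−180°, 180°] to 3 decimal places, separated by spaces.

90.000 -89.999 -60.001

wrist centre = target − a_3·(cos φ, sin φ) = (3.0000, 7.0001)
cos θ_2 = (58.0007−7²−3²)/(2·7·3) = 0.0000; θ_2 = -89.9990° (elbow-down)
β = atan2(7.0001,3.0000) = 66.8016°; ψ = atan2(-3.0000,7.0001) = -23.1984°
θ_1 = β − ψ = 90.0000°
θ_3 = φ − θ_1 − θ_2 = -60.0010° (wrapped to (-180°,180°])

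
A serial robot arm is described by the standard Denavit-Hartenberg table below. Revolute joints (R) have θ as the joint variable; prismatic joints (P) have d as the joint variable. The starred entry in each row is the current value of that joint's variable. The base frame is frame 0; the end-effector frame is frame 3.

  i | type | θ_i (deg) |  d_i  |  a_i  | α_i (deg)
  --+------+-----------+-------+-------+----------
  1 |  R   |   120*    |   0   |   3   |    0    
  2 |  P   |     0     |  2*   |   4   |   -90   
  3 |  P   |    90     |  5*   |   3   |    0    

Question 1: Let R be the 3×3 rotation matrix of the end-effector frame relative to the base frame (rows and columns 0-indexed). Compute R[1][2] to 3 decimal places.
-0.500

End-effector z-axis (col 2 of R) = (-0.8660,-0.5000,0.0000)
R[1][2] = -0.5000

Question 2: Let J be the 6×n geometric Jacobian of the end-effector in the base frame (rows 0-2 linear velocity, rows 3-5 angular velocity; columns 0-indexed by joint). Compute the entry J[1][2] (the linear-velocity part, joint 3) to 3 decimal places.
-0.500

prismatic axis z_2 = (-0.8660,-0.5000,0.0000)
J_v[:, 2] = z_2; J_ω[:, 2] = (0,0,0)
entry J[1][2] = -0.5000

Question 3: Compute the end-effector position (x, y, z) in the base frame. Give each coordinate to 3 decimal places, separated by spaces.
-7.830 3.562 -1.000

after link 1: o_1 = (-1.5000, 2.5981, 0.0000)
after link 2: o_2 = (-3.5000, 6.0622, 2.0000)
after link 3: o_3 = (-7.8301, 3.5622, -1.0000)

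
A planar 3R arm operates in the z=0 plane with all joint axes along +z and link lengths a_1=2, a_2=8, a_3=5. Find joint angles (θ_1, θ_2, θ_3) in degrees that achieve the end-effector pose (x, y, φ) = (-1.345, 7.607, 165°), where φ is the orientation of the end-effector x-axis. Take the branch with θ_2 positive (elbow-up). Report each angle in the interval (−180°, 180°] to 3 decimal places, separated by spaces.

wrist centre = target − a_3·(cos φ, sin φ) = (3.4846, 6.3129)
cos θ_2 = (51.9954−2²−8²)/(2·2·8) = -0.5001; θ_2 = 120.0095° (elbow-up)
β = atan2(6.3129,3.4846) = 61.1020°; ψ = atan2(6.9275,-2.0011) = 106.1123°
θ_1 = β − ψ = -45.0104°
θ_3 = φ − θ_1 − θ_2 = 90.0009° (wrapped to (-180°,180°])

-45.010 120.009 90.001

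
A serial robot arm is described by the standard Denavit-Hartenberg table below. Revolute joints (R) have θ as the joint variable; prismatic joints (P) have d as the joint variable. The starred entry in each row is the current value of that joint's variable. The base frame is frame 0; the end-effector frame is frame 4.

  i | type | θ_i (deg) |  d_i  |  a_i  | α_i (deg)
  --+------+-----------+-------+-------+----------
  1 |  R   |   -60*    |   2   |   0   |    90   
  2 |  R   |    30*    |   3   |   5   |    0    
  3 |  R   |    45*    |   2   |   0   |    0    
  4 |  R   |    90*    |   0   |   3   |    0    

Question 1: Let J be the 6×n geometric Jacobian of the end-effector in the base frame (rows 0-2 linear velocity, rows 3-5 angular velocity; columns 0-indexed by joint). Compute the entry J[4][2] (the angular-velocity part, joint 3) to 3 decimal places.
-0.500

axis z_2 = (-0.8660,-0.5000,0.0000); lever o_n−o_2 = (-3.1809,1.5095,0.7765)
cross product → J_v[:, 2] = (-0.3882,0.6724,-2.8978)
J_ω[:, 2] = z_2
entry J[4][2] = -0.5000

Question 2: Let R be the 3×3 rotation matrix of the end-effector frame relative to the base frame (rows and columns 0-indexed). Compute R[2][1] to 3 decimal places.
-0.966

End-effector y-axis (col 1 of R) = (-0.1294,0.2241,-0.9659)
R[2][1] = -0.9659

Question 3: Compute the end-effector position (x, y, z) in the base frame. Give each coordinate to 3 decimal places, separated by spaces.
-3.614 -3.740 5.276

after link 1: o_1 = (0.0000, 0.0000, 2.0000)
after link 2: o_2 = (-0.4330, -5.2500, 4.5000)
after link 3: o_3 = (-2.1651, -6.2500, 4.5000)
after link 4: o_4 = (-3.6140, -3.7405, 5.2765)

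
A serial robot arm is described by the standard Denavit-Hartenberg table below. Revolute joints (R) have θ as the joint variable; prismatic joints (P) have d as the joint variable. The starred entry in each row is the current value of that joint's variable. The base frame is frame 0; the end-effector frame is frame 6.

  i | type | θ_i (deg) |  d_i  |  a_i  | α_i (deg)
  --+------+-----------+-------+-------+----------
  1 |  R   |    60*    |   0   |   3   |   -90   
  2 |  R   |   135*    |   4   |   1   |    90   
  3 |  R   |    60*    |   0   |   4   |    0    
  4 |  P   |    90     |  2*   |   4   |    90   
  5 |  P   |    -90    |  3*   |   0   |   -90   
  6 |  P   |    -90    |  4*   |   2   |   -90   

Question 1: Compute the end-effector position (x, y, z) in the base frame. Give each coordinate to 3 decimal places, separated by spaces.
-10.966 12.595 -0.404

after link 1: o_1 = (1.5000, 2.5981, 0.0000)
after link 2: o_2 = (-2.3177, 3.9857, -0.7071)
after link 3: o_3 = (-6.0248, 4.4930, -2.1213)
after link 4: o_4 = (-5.8250, 8.8391, -1.0860)
after link 5: o_5 = (-8.6053, 9.2196, -2.1467)
after link 6: o_6 = (-10.9662, 12.5945, -0.4043)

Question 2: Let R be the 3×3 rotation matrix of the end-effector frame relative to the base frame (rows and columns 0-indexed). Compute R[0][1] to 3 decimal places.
End-effector y-axis (col 1 of R) = (0.1268,-0.7803,-0.6124)
R[0][1] = 0.1268

0.127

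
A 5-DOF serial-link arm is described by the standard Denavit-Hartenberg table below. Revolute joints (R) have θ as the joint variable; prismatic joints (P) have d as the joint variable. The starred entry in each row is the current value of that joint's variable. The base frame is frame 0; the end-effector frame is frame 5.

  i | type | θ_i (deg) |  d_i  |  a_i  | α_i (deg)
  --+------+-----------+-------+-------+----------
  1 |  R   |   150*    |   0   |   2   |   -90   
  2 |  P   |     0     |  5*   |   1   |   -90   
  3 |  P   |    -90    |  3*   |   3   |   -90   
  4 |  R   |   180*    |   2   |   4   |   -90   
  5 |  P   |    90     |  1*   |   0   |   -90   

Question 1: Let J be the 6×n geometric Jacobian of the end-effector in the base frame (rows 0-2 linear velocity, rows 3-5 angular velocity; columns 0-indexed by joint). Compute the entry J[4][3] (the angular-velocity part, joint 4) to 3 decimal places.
axis z_3 = (-0.8660,0.5000,-0.0000); lever o_n−o_3 = (0.2679,4.4641,-1.0000)
cross product → J_v[:, 3] = (-0.5000,-0.8660,-4.0000)
J_ω[:, 3] = z_3
entry J[4][3] = 0.5000

0.500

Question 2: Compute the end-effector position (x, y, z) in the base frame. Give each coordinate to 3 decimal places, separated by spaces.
-6.330 -0.964 -4.000

after link 1: o_1 = (-1.7321, 1.0000, 0.0000)
after link 2: o_2 = (-5.0981, -2.8301, 0.0000)
after link 3: o_3 = (-6.5981, -5.4282, -3.0000)
after link 4: o_4 = (-6.3301, -0.9641, -3.0000)
after link 5: o_5 = (-6.3301, -0.9641, -4.0000)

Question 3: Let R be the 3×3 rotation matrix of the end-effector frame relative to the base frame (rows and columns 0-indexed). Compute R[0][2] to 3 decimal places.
End-effector z-axis (col 2 of R) = (-0.5000,-0.8660,-0.0000)
R[0][2] = -0.5000

-0.500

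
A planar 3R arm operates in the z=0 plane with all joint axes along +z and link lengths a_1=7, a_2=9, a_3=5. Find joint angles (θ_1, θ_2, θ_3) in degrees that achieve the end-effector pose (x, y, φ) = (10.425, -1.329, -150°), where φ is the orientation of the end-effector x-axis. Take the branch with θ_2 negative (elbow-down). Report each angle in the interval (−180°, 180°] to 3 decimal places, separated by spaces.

30.005 -45.007 -134.999

wrist centre = target − a_3·(cos φ, sin φ) = (14.7551, 1.1710)
cos θ_2 = (219.0850−7²−9²)/(2·7·9) = 0.7070; θ_2 = -45.0067° (elbow-down)
β = atan2(1.1710,14.7551) = 4.5376°; ψ = atan2(-6.3647,13.3632) = -25.4678°
θ_1 = β − ψ = 30.0054°
θ_3 = φ − θ_1 − θ_2 = -134.9987° (wrapped to (-180°,180°])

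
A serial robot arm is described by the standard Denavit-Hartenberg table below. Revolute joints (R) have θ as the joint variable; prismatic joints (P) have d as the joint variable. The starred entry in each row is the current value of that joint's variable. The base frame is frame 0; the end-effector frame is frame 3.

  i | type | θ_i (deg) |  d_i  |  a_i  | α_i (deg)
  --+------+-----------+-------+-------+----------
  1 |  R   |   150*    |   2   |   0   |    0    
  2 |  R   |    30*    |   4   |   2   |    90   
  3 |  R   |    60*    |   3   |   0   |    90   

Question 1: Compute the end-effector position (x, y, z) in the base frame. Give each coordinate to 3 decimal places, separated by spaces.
after link 1: o_1 = (0.0000, 0.0000, 2.0000)
after link 2: o_2 = (-2.0000, 0.0000, 6.0000)
after link 3: o_3 = (-2.0000, 3.0000, 6.0000)

-2.000 3.000 6.000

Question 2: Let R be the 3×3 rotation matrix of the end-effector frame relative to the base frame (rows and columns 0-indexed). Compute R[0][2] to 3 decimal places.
End-effector z-axis (col 2 of R) = (-0.8660,0.0000,-0.5000)
R[0][2] = -0.8660

-0.866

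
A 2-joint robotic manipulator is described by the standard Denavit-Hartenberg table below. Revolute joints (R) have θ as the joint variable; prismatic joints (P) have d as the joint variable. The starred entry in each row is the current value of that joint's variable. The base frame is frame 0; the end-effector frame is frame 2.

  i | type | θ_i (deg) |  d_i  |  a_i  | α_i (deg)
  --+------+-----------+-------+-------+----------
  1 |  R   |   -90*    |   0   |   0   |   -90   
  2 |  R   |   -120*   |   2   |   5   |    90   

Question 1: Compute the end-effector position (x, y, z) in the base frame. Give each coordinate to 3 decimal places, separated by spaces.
after link 1: o_1 = (0.0000, 0.0000, 0.0000)
after link 2: o_2 = (2.0000, 2.5000, 4.3301)

2.000 2.500 4.330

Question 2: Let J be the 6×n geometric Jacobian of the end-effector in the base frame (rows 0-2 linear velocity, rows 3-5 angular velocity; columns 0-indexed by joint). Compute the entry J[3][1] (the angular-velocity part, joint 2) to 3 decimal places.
axis z_1 = (1.0000,0.0000,0.0000); lever o_n−o_1 = (2.0000,2.5000,4.3301)
cross product → J_v[:, 1] = (0.0000,-4.3301,2.5000)
J_ω[:, 1] = z_1
entry J[3][1] = 1.0000

1.000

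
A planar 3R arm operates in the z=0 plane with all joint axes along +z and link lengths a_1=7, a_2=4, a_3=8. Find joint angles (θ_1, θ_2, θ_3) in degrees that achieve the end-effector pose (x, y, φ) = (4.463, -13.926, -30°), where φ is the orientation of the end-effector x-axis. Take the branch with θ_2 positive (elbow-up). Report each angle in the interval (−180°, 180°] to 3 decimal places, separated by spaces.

-120.000 44.993 45.007

wrist centre = target − a_3·(cos φ, sin φ) = (-2.4652, -9.9260)
cos θ_2 = (104.6027−7²−4²)/(2·7·4) = 0.7072; θ_2 = 44.9932° (elbow-up)
β = atan2(-9.9260,-2.4652) = -103.9477°; ψ = atan2(2.8281,9.8288) = 16.0524°
θ_1 = β − ψ = -120.0001°
θ_3 = φ − θ_1 − θ_2 = 45.0069° (wrapped to (-180°,180°])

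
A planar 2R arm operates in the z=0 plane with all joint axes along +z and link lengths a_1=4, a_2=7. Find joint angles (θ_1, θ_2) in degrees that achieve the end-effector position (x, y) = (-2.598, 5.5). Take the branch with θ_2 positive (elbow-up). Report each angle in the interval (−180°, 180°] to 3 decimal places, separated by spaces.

29.999 120.000

cos θ_2 = (36.9996−4²−7²)/(2·4·7) = -0.5000; θ_2 = 120.0005° (elbow-up)
β = atan2(5.5000,-2.5980) = 115.2843°; ψ = atan2(6.0621,0.5000) = 85.2854°
θ_1 = β − ψ = 29.9989°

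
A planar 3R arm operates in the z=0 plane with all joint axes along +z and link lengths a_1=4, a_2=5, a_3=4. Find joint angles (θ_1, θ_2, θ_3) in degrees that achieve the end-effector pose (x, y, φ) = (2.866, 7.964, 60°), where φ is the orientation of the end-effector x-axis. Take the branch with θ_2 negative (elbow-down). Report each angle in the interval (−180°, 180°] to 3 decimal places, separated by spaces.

150.001 -120.002 30.000

wrist centre = target − a_3·(cos φ, sin φ) = (0.8660, 4.4999)
cos θ_2 = (20.9990−4²−5²)/(2·4·5) = -0.5000; θ_2 = -120.0016° (elbow-down)
β = atan2(4.4999,0.8660) = 79.1067°; ψ = atan2(-4.3301,1.4999) = -70.8945°
θ_1 = β − ψ = 150.0012°
θ_3 = φ − θ_1 − θ_2 = 30.0004° (wrapped to (-180°,180°])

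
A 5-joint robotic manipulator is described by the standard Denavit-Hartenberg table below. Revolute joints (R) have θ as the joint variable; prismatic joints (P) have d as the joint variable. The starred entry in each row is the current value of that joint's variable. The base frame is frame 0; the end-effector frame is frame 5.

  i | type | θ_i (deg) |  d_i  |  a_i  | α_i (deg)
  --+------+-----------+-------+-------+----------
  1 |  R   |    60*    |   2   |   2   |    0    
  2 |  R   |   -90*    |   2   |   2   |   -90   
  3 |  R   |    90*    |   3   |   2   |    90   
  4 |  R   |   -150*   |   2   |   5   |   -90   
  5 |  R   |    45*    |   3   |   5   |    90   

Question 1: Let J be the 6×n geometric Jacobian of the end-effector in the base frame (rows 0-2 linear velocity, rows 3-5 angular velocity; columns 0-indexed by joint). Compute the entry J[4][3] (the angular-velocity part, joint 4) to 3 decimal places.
-0.500

axis z_3 = (0.8660,-0.5000,0.0000); lever o_n−o_3 = (-4.7627,-5.1782,5.8920)
cross product → J_v[:, 3] = (-2.9460,-5.1026,-6.8658)
J_ω[:, 3] = z_3
entry J[4][3] = -0.5000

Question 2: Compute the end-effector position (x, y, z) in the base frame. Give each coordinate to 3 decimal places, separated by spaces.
-0.531 -1.848 7.892

after link 1: o_1 = (1.0000, 1.7321, 2.0000)
after link 2: o_2 = (2.7321, 0.7321, 4.0000)
after link 3: o_3 = (4.2321, 3.3301, 2.0000)
after link 4: o_4 = (4.7141, 0.1651, 6.3301)
after link 5: o_5 = (-0.5307, -1.8481, 7.8920)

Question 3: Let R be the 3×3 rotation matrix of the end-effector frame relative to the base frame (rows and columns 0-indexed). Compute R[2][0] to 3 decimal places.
End-effector x-axis (col 0 of R) = (-0.7891,0.0474,0.6124)
R[2][0] = 0.6124

0.612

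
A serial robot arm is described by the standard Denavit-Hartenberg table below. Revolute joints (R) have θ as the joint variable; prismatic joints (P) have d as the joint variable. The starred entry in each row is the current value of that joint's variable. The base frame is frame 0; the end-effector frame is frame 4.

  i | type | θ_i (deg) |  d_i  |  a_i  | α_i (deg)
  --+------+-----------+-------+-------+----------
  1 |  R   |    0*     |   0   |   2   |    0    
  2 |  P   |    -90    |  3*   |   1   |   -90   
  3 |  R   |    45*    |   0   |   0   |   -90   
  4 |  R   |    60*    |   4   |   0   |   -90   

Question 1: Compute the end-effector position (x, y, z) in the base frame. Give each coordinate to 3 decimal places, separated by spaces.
after link 1: o_1 = (2.0000, 0.0000, 0.0000)
after link 2: o_2 = (2.0000, -1.0000, 3.0000)
after link 3: o_3 = (2.0000, -1.0000, 3.0000)
after link 4: o_4 = (2.0000, 1.8284, 0.1716)

2.000 1.828 0.172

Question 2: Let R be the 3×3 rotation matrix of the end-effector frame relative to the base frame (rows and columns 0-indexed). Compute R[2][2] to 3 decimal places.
End-effector z-axis (col 2 of R) = (-0.5000,0.6124,0.6124)
R[2][2] = 0.6124

0.612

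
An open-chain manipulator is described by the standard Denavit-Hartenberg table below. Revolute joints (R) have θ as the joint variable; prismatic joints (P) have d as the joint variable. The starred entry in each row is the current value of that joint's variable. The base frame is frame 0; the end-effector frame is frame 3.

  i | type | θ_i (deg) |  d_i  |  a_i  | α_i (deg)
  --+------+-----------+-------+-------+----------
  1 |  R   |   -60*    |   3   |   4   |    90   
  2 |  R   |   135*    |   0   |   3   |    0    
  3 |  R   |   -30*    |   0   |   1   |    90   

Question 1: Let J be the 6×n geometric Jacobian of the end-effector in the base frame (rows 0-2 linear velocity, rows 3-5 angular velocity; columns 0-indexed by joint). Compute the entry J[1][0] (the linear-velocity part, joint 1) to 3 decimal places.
0.810

axis z_0 = ẑ; lever o_n−o_0 = (0.8099,-1.4028,6.0872)
cross product → J_v[:, 0] = (1.4028,0.8099,-0.0000)
J_ω[:, 0] = z_0
entry J[1][0] = 0.8099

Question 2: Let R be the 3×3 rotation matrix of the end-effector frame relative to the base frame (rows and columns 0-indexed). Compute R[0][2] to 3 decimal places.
0.483

End-effector z-axis (col 2 of R) = (0.4830,-0.8365,0.2588)
R[0][2] = 0.4830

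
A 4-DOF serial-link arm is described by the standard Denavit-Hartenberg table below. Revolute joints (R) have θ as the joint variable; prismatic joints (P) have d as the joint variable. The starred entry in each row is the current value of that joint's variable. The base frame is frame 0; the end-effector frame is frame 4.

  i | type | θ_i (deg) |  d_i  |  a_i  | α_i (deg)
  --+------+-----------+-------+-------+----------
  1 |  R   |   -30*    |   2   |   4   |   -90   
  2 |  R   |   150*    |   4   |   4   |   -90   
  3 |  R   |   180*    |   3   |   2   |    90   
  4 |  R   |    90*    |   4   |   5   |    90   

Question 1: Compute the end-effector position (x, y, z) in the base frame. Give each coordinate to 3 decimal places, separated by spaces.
-1.500 0.866 7.928

after link 1: o_1 = (3.4641, -2.0000, 2.0000)
after link 2: o_2 = (2.4641, 3.1962, 0.0000)
after link 3: o_3 = (2.6651, 3.0801, 3.5981)
after link 4: o_4 = (-1.5000, 0.8660, 7.9282)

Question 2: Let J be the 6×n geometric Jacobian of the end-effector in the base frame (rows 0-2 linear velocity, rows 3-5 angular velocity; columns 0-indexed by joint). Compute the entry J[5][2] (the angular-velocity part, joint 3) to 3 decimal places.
axis z_2 = (-0.4330,0.2500,0.8660); lever o_n−o_2 = (-3.9641,-2.3301,7.9282)
cross product → J_v[:, 2] = (4.0000,0.0000,2.0000)
J_ω[:, 2] = z_2
entry J[5][2] = 0.8660

0.866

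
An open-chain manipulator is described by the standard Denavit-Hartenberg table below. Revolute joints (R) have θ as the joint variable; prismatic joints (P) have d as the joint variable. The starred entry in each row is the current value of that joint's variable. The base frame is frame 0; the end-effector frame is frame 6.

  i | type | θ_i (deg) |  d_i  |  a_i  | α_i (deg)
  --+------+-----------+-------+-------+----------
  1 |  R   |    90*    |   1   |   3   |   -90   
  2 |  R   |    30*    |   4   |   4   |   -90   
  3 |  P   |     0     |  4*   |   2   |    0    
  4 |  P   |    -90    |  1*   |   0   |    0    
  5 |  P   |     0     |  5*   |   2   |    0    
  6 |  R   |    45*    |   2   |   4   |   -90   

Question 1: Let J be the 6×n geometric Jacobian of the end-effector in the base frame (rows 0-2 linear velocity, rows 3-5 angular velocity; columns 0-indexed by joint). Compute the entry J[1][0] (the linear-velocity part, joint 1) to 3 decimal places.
-8.828

axis z_0 = ẑ; lever o_n−o_0 = (-8.8284,4.6456,-13.8065)
cross product → J_v[:, 0] = (-4.6456,-8.8284,0.0000)
J_ω[:, 0] = z_0
entry J[1][0] = -8.8284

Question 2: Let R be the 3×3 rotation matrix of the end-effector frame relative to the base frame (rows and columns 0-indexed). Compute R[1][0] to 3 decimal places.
0.612

End-effector x-axis (col 0 of R) = (-0.7071,0.6124,-0.3536)
R[1][0] = 0.6124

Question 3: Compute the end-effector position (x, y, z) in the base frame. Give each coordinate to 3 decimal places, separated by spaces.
-8.828 4.646 -13.807

after link 1: o_1 = (0.0000, 3.0000, 1.0000)
after link 2: o_2 = (-4.0000, 6.4641, -1.0000)
after link 3: o_3 = (-4.0000, 6.1962, -5.4641)
after link 4: o_4 = (-4.0000, 5.6962, -6.3301)
after link 5: o_5 = (-6.0000, 3.1962, -10.6603)
after link 6: o_6 = (-8.8284, 4.6456, -13.8065)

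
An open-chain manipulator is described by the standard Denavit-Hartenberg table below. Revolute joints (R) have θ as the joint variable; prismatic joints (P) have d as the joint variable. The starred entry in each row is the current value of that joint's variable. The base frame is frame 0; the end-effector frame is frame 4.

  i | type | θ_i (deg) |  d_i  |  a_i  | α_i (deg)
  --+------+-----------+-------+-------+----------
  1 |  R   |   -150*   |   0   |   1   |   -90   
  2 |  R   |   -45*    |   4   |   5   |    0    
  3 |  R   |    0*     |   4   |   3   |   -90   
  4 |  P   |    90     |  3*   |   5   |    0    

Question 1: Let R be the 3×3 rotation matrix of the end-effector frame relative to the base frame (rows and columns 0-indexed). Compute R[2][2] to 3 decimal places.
-0.707

End-effector z-axis (col 2 of R) = (-0.6124,-0.3536,-0.7071)
R[2][2] = -0.7071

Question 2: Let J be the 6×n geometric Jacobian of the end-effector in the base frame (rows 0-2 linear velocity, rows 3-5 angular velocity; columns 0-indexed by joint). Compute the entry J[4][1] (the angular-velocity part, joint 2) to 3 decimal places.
axis z_1 = (0.5000,-0.8660,0.0000); lever o_n−o_1 = (-5.2361,-6.4872,3.5355)
cross product → J_v[:, 1] = (-3.0619,-1.7678,-7.7782)
J_ω[:, 1] = z_1
entry J[4][1] = -0.8660

-0.866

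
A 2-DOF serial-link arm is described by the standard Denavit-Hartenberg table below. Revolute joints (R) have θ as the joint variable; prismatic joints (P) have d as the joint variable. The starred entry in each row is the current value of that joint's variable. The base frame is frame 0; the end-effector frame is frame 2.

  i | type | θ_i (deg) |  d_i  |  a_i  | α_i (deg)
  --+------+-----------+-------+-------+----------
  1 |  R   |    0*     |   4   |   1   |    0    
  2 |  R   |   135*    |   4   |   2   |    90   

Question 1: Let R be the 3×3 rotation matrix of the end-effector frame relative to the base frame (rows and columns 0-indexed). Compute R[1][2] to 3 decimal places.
End-effector z-axis (col 2 of R) = (0.7071,0.7071,0.0000)
R[1][2] = 0.7071

0.707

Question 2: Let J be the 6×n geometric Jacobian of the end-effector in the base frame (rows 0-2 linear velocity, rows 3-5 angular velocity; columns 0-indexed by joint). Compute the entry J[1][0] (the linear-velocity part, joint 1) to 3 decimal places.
-0.414

axis z_0 = ẑ; lever o_n−o_0 = (-0.4142,1.4142,8.0000)
cross product → J_v[:, 0] = (-1.4142,-0.4142,0.0000)
J_ω[:, 0] = z_0
entry J[1][0] = -0.4142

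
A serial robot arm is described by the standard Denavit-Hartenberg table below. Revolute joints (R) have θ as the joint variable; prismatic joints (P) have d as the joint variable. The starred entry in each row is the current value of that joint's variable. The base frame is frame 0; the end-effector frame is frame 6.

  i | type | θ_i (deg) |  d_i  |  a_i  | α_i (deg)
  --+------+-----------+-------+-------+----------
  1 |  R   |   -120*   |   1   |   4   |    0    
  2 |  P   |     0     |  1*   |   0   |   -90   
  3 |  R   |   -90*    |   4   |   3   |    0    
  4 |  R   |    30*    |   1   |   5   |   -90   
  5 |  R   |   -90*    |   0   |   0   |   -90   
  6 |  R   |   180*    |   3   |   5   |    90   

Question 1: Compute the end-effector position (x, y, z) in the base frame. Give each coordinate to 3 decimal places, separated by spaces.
after link 1: o_1 = (-2.0000, -3.4641, 1.0000)
after link 2: o_2 = (-2.0000, -3.4641, 2.0000)
after link 3: o_3 = (1.4641, -5.4641, 5.0000)
after link 4: o_4 = (1.0801, -8.1292, 9.3301)
after link 5: o_5 = (1.0801, -8.1292, 9.3301)
after link 6: o_6 = (-4.0000, -6.9282, 11.9282)

-4.000 -6.928 11.928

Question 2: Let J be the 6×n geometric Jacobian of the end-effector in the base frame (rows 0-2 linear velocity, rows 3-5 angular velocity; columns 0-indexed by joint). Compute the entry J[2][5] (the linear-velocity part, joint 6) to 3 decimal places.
-2.500

axis z_5 = (-0.2500,-0.4330,0.8660); lever o_n−o_5 = (-5.0801,1.2010,2.5981)
cross product → J_v[:, 5] = (-2.1651,-3.7500,-2.5000)
J_ω[:, 5] = z_5
entry J[2][5] = -2.5000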